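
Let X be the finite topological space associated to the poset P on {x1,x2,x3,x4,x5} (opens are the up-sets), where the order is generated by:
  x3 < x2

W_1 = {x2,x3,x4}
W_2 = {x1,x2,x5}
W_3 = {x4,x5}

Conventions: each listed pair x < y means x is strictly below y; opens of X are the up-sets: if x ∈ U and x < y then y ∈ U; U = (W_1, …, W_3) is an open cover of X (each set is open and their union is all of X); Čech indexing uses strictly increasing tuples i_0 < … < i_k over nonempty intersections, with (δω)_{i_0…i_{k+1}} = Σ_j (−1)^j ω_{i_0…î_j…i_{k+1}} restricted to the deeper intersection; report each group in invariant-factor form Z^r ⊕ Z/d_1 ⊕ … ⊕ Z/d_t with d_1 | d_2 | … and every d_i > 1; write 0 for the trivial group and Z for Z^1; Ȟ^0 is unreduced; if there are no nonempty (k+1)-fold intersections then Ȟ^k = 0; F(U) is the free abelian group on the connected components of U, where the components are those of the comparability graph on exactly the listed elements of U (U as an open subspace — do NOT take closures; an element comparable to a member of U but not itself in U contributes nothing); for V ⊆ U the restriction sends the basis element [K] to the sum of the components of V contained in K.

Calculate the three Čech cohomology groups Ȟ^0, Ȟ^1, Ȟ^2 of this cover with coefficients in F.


intersection data:
  W12={x2} W13={x4} W23={x5}
components per intersection:
  W1: {x2,x3} {x4}
  W2: {x1} {x2} {x5}
  W3: {x4} {x5}
  W12: {x2}
  W13: {x4}
  W23: {x5}
C dims 7,3; δ0: rk 3, SNF 1^3
Ȟ^0 = (7 − 3) − 0 = 4, so Ȟ^0 ≅ Z^4
Ȟ^1 = (3 − 0) − 3 = 0, so Ȟ^1 ≅ 0
Ȟ^2 = (0 − 0) − 0 = 0, so Ȟ^2 ≅ 0

Ȟ^0(U;F) ≅ Z^4,  Ȟ^1(U;F) ≅ 0,  Ȟ^2(U;F) ≅ 0


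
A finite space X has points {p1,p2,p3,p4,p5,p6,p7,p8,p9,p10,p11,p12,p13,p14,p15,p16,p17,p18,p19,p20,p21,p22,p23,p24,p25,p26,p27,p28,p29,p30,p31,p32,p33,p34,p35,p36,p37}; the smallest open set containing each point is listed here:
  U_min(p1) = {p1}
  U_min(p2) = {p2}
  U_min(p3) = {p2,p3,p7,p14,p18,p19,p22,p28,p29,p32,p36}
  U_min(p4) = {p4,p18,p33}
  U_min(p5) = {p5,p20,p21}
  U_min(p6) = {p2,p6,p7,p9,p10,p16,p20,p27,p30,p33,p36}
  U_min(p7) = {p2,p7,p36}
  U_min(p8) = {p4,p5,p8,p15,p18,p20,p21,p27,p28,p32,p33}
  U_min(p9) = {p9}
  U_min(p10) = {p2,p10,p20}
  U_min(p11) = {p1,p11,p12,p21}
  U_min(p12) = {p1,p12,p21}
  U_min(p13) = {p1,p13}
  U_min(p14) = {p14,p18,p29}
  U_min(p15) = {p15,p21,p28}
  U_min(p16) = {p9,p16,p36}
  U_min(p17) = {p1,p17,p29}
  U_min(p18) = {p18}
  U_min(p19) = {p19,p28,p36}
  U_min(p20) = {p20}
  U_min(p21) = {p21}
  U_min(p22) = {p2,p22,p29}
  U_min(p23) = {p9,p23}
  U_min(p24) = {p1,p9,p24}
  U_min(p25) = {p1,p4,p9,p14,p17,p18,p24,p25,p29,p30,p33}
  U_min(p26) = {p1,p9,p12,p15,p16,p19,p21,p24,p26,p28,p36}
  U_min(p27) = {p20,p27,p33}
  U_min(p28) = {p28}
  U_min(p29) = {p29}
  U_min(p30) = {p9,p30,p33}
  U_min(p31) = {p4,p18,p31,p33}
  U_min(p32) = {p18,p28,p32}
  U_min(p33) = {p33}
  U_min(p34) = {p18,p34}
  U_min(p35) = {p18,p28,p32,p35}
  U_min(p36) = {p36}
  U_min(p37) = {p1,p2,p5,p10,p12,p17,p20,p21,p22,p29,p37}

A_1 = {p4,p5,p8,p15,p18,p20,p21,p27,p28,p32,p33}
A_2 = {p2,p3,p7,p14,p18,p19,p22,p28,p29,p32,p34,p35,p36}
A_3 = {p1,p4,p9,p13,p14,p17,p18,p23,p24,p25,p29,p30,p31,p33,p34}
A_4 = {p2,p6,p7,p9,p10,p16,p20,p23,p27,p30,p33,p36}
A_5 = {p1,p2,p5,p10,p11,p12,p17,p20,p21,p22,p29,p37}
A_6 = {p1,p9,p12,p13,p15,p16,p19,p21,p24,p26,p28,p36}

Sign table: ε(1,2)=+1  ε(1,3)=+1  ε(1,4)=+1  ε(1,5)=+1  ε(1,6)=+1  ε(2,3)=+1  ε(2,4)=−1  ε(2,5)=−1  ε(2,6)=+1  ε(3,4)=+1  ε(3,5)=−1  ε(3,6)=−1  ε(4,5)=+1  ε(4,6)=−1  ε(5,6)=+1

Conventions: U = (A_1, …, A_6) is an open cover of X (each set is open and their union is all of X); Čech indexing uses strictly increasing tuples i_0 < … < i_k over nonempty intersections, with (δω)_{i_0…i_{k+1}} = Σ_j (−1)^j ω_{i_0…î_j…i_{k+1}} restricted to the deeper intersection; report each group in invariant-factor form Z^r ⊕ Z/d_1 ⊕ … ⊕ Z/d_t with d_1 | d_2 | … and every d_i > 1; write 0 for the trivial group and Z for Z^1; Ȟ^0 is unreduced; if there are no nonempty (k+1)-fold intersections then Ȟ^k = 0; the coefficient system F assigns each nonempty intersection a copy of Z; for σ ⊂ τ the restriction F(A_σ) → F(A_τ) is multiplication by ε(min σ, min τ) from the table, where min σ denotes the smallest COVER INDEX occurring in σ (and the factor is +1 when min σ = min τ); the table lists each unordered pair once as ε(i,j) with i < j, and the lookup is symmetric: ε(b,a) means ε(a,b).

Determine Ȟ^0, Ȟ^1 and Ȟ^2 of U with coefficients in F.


nerve of the cover:
  A12={p18,p28,p32} A13={p4,p18,p33} A14={p20,p27,p33} A15={p5,p20,p21} A16={p15,p21,p28} A23={p14,p18,p29,p34} A24={p2,p7,p36} A25={p2,p22,p29} A26={p19,p28,p36} A34={p9,p23,p30,p33} A35={p1,p17,p29} A36={p1,p9,p13,p24} A45={p2,p10,p20} A46={p9,p16,p36} A56={p1,p12,p21}
  A123={p18} A126={p28} A134={p33} A145={p20} A156={p21} A235={p29} A245={p2} A246={p36} A346={p9} A356={p1}
C dims 6,15,10; δ0: rk 6, SNF 1^5·2; δ1: rk 9, SNF 1^9
Ȟ^0 = (6 − 6) − 0 = 0, so Ȟ^0 ≅ 0
Ȟ^1 = (15 − 9) − 6 = 0 plus torsion [2], so Ȟ^1 ≅ Z/2
Ȟ^2 = (10 − 0) − 9 = 1, so Ȟ^2 ≅ Z

Ȟ^0 = 0, Ȟ^1 = Z/2 and Ȟ^2 = Z


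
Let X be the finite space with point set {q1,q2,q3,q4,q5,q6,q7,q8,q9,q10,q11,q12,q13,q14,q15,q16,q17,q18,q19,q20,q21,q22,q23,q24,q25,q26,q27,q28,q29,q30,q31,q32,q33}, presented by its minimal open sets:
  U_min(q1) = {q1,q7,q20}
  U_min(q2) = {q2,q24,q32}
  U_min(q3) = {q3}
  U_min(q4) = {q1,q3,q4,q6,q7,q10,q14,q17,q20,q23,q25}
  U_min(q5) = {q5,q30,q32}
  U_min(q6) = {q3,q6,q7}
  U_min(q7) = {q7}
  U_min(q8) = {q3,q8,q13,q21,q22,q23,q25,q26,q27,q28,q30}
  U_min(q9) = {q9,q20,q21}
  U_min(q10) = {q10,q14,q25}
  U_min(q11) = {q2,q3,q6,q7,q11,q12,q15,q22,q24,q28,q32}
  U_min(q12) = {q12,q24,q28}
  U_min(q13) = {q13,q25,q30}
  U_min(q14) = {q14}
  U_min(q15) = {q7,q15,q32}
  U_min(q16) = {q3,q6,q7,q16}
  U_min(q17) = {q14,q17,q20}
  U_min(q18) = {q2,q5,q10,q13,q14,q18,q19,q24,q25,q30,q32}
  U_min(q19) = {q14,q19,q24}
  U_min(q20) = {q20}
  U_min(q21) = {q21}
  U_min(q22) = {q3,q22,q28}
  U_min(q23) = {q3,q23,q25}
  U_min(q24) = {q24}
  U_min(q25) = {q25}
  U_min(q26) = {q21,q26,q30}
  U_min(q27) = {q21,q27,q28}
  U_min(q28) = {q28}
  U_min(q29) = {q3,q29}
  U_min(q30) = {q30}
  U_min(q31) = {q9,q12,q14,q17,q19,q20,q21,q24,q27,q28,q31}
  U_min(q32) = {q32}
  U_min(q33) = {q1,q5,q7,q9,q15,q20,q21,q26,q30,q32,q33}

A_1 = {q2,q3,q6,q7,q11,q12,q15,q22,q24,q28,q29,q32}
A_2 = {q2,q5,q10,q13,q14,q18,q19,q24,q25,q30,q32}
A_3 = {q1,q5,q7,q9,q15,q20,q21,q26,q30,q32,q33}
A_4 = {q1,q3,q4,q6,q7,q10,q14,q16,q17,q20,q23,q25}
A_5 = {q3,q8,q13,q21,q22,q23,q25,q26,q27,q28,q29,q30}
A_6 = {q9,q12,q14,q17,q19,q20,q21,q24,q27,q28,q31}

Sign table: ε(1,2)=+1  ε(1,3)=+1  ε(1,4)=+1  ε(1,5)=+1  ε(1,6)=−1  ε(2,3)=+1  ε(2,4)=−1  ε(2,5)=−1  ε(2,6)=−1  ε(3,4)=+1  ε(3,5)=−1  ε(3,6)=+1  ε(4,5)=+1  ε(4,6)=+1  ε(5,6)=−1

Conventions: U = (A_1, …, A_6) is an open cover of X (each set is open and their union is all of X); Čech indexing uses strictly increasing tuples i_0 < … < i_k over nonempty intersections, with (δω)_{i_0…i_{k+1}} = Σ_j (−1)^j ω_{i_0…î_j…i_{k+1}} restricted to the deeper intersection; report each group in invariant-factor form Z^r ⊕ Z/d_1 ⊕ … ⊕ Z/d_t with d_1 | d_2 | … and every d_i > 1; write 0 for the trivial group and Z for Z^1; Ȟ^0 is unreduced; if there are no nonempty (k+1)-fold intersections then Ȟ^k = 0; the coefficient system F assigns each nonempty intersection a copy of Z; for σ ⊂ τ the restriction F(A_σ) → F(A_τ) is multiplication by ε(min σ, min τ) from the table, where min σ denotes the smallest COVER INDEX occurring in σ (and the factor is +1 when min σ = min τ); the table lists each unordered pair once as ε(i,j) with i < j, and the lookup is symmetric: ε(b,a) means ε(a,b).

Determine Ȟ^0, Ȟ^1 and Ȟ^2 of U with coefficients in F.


Ȟ^0 = 0, Ȟ^1 = Z/2 and Ȟ^2 = Z

cover nerve:
  A12={q2,q24,q32} A13={q7,q15,q32} A14={q3,q6,q7} A15={q3,q22,q28,q29} A16={q12,q24,q28} A23={q5,q30,q32} A24={q10,q14,q25} A25={q13,q25,q30} A26={q14,q19,q24} A34={q1,q7,q20} A35={q21,q26,q30} A36={q9,q20,q21} A45={q3,q23,q25} A46={q14,q17,q20} A56={q21,q27,q28}
  A123={q32} A126={q24} A134={q7} A145={q3} A156={q28} A235={q30} A245={q25} A246={q14} A346={q20} A356={q21}
C dims 6,15,10; δ0: rk 6, SNF 1^5·2; δ1: rk 9, SNF 1^9
Ȟ^0: (6−6)−0=0 ⇒ 0
Ȟ^1: (15−9)−6=0 plus torsion [2] ⇒ Z/2
Ȟ^2: (10−0)−9=1 ⇒ Z


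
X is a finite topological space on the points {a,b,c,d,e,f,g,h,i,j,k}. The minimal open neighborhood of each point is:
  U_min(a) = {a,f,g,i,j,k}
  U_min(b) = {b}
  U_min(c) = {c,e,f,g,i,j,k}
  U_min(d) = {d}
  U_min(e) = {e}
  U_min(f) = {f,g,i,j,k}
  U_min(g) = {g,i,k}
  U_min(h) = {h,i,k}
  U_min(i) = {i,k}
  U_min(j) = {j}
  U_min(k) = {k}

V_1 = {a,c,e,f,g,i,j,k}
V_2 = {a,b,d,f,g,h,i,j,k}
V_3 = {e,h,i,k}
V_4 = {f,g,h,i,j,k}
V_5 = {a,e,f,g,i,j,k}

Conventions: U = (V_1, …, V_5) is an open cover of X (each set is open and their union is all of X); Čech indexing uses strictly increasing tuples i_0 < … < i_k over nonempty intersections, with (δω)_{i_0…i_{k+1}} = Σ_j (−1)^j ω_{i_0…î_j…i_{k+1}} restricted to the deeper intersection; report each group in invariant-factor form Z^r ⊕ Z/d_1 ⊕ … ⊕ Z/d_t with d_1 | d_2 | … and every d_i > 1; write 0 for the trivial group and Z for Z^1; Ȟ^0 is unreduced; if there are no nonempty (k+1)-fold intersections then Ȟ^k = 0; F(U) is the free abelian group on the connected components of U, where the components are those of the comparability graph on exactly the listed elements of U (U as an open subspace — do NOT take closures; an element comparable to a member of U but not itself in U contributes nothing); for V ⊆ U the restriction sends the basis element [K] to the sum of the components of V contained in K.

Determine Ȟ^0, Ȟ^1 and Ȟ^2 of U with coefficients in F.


nonempty intersections:
  V12={a,f,g,i,j,k} V13={e,i,k} V14={f,g,i,j,k} V15={a,e,f,g,i,j,k} V23={h,i,k} V24={f,g,h,i,j,k} V25={a,f,g,i,j,k} V34={h,i,k} V35={e,i,k} V45={f,g,i,j,k}
  V123={i,k} V124={f,g,i,j,k} V125={a,f,g,i,j,k} V134={i,k} V135={e,i,k} V145={f,g,i,j,k} V234={h,i,k} V235={i,k} V245={f,g,i,j,k} V345={i,k}
  V1234={i,k} V1235={i,k} V1245={f,g,i,j,k} V1345={i,k} V2345={i,k}
  V12345={i,k}
components per intersection:
  V1: {a,c,e,f,g,i,j,k}
  V2: {a,f,g,h,i,j,k} {b} {d}
  V3: {e} {h,i,k}
  V4: {f,g,h,i,j,k}
  V5: {a,f,g,i,j,k} {e}
  V12: {a,f,g,i,j,k}
  V13: {e} {i,k}
  V14: {f,g,i,j,k}
  V15: {a,f,g,i,j,k} {e}
  V23: {h,i,k}
  V24: {f,g,h,i,j,k}
  V25: {a,f,g,i,j,k}
  V34: {h,i,k}
  V35: {e} {i,k}
  V45: {f,g,i,j,k}
  V123: {i,k}
  V124: {f,g,i,j,k}
  V125: {a,f,g,i,j,k}
  V134: {i,k}
  V135: {e} {i,k}
  V145: {f,g,i,j,k}
  V234: {h,i,k}
  V235: {i,k}
  V245: {f,g,i,j,k}
  V345: {i,k}
  V1234: {i,k}
  V1235: {i,k}
  V1245: {f,g,i,j,k}
  V1345: {i,k}
  V2345: {i,k}
  V12345: {i,k}
C dims 9,13,11,5; δ0: rk 6, SNF 1^6; δ1: rk 7, SNF 1^7; δ2: rk 4, SNF 1^4
Ȟ^0: (9−6)−0=3 ⇒ Z^3
Ȟ^1: (13−7)−6=0 ⇒ 0
Ȟ^2: (11−4)−7=0 ⇒ 0

Ȟ^0(U;F) ≅ Z^3, Ȟ^1(U;F) ≅ 0 and Ȟ^2(U;F) ≅ 0


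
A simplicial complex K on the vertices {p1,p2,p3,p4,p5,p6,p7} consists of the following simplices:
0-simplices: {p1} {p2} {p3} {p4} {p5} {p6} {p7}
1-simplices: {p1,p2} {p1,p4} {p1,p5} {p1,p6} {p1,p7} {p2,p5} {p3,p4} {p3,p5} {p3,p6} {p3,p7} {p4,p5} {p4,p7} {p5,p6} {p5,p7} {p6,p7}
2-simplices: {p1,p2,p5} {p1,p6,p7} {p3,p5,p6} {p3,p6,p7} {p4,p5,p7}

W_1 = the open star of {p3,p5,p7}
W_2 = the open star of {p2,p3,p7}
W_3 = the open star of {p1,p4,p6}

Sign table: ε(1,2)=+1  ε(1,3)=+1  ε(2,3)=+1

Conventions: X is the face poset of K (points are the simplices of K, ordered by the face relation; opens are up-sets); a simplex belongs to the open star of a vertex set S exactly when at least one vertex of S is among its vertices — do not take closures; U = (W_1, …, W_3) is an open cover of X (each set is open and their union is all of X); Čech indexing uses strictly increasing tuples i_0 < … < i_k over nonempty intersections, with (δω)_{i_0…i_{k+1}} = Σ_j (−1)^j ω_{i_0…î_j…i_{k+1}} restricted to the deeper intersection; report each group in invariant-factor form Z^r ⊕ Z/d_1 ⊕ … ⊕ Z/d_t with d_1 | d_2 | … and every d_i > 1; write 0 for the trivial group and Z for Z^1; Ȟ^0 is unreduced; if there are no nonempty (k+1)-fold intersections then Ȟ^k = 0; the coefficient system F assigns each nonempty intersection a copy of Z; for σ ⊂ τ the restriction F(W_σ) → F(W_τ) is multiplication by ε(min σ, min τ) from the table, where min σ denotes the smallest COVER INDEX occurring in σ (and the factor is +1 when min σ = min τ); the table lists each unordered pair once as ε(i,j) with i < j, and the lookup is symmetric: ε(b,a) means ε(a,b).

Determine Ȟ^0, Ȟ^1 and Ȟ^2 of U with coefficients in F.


Ȟ^0 = Z; Ȟ^1 = 0; Ȟ^2 = 0

nonempty intersections:
  W1={{p3},{p5},{p7},{p1,p5},{p1,p7},{p2,p5},{p3,p4},{p3,p5},{p3,p6},{p3,p7},{p4,p5},{p4,p7},{p5,p6},{p5,p7},{p6,p7},{p1,p2,p5},{p1,p6,p7},{p3,p5,p6},{p3,p6,p7},{p4,p5,p7}} W2={{p2},{p3},{p7},{p1,p2},{p1,p7},{p2,p5},{p3,p4},{p3,p5},{p3,p6},{p3,p7},{p4,p7},{p5,p7},{p6,p7},{p1,p2,p5},{p1,p6,p7},{p3,p5,p6},{p3,p6,p7},{p4,p5,p7}} W3={{p1},{p4},{p6},{p1,p2},{p1,p4},{p1,p5},{p1,p6},{p1,p7},{p3,p4},{p3,p6},{p4,p5},{p4,p7},{p5,p6},{p6,p7},{p1,p2,p5},{p1,p6,p7},{p3,p5,p6},{p3,p6,p7},{p4,p5,p7}}
  W12={{p3},{p7},{p1,p7},{p2,p5},{p3,p4},{p3,p5},{p3,p6},{p3,p7},{p4,p7},{p5,p7},{p6,p7},{p1,p2,p5},{p1,p6,p7},{p3,p5,p6},{p3,p6,p7},{p4,p5,p7}} W13={{p1,p5},{p1,p7},{p3,p4},{p3,p6},{p4,p5},{p4,p7},{p5,p6},{p6,p7},{p1,p2,p5},{p1,p6,p7},{p3,p5,p6},{p3,p6,p7},{p4,p5,p7}} W23={{p1,p2},{p1,p7},{p3,p4},{p3,p6},{p4,p7},{p6,p7},{p1,p2,p5},{p1,p6,p7},{p3,p5,p6},{p3,p6,p7},{p4,p5,p7}}
  W123={{p1,p7},{p3,p4},{p3,p6},{p4,p7},{p6,p7},{p1,p2,p5},{p1,p6,p7},{p3,p5,p6},{p3,p6,p7},{p4,p5,p7}}
C dims 3,3,1; δ0: rk 2, SNF 1^2; δ1: rk 1, SNF 1^1
Ȟ^0: (3−2)−0=1 ⇒ Z
Ȟ^1: (3−1)−2=0 ⇒ 0
Ȟ^2: (1−0)−1=0 ⇒ 0


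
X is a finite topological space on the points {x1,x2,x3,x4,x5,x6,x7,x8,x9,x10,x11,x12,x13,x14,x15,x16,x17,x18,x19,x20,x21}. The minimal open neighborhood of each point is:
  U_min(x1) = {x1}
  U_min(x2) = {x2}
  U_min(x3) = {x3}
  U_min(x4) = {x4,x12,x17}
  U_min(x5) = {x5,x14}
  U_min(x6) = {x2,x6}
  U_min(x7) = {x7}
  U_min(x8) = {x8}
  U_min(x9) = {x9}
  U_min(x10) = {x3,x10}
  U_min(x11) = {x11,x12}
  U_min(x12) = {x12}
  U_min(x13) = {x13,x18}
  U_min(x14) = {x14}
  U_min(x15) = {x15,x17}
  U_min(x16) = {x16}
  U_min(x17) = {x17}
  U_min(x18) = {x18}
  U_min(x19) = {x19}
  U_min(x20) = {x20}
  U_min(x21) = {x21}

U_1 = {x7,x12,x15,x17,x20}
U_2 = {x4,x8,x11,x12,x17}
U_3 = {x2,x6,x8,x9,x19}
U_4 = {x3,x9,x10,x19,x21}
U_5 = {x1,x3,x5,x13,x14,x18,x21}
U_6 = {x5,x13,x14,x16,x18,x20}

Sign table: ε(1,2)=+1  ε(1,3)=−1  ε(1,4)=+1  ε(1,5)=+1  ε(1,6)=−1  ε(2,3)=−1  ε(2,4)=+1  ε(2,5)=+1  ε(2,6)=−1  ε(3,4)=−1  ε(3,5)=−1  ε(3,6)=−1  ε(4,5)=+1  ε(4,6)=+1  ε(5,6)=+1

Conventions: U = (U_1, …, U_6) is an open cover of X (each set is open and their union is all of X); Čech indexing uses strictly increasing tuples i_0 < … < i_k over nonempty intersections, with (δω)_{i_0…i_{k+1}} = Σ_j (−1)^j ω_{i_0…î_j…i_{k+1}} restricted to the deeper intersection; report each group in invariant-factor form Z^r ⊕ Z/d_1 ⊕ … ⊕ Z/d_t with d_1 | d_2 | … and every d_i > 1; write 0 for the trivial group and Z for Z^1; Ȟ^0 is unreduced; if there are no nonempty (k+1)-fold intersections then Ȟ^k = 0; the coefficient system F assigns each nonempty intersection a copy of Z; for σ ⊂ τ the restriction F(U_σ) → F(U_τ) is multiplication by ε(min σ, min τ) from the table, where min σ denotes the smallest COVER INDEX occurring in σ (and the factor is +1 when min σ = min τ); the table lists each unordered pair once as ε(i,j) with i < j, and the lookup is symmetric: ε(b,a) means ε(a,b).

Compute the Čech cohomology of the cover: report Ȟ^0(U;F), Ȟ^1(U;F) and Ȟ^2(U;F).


nerve of the cover:
  U12={x12,x17} U16={x20} U23={x8} U34={x9,x19} U45={x3,x21} U56={x5,x13,x14,x18}
C dims 6,6; δ0: rk 6, SNF 1^5·2
Ȟ^0 = (6 − 6) − 0 = 0, so Ȟ^0 ≅ 0
Ȟ^1 = (6 − 0) − 6 = 0 plus torsion [2], so Ȟ^1 ≅ Z/2
Ȟ^2 = (0 − 0) − 0 = 0, so Ȟ^2 ≅ 0

Ȟ^0 ≅ 0; Ȟ^1 ≅ Z/2; Ȟ^2 ≅ 0


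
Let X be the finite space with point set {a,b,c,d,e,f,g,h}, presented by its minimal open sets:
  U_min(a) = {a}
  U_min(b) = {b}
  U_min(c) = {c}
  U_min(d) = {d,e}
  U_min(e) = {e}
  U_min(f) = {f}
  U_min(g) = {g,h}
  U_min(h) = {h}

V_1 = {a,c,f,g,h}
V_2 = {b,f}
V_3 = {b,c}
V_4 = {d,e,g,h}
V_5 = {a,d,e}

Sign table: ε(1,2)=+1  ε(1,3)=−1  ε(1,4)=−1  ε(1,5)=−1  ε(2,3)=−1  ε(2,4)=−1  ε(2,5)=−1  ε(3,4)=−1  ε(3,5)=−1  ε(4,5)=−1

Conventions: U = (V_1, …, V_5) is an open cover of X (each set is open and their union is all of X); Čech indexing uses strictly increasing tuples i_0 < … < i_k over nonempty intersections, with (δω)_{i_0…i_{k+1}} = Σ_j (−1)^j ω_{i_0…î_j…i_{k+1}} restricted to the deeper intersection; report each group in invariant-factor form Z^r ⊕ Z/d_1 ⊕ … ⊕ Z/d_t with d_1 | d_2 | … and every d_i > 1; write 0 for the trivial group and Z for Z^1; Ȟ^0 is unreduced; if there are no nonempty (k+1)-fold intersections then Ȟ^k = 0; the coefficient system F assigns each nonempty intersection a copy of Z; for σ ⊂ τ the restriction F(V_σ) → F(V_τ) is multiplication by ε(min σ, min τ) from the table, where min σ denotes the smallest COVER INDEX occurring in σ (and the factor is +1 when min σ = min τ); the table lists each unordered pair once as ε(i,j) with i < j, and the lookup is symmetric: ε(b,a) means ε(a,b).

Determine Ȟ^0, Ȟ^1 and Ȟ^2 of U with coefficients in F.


Ȟ^0(U;F) ≅ 0, Ȟ^1(U;F) ≅ Z ⊕ Z/2, Ȟ^2(U;F) ≅ 0

nonempty intersections:
  V12={f} V13={c} V14={g,h} V15={a} V23={b} V45={d,e}
C dims 5,6; δ0: rk 5, SNF 1^4·2
Ȟ^0: (5−5)−0=0 ⇒ 0
Ȟ^1: (6−0)−5=1 plus torsion [2] ⇒ Z ⊕ Z/2
Ȟ^2: (0−0)−0=0 ⇒ 0


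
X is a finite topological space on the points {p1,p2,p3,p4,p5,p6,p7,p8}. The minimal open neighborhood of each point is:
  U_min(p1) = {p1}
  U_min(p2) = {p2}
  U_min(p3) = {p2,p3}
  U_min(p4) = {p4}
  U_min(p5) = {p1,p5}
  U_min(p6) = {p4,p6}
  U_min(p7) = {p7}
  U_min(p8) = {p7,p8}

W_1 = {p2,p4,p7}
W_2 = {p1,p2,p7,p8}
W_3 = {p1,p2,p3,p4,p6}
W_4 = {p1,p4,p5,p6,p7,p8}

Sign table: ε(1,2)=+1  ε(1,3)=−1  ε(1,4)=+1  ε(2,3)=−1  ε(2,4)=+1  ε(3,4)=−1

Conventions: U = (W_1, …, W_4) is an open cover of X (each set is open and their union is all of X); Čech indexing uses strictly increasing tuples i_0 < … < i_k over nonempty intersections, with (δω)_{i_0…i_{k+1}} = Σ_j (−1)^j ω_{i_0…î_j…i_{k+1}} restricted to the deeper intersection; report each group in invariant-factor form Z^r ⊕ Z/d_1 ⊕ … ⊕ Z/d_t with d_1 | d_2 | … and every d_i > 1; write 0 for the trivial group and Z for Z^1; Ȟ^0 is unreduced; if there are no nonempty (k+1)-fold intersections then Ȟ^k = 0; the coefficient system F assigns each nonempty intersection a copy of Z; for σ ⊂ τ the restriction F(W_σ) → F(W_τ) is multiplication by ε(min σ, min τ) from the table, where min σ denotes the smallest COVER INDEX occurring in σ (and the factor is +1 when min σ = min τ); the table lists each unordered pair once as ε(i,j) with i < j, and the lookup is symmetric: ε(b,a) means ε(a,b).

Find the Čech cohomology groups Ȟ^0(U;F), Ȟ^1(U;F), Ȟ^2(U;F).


Ȟ^0(U;F) ≅ Z,  Ȟ^1(U;F) ≅ 0,  Ȟ^2(U;F) ≅ Z

nerve of the cover:
  W12={p2,p7} W13={p2,p4} W14={p4,p7} W23={p1,p2} W24={p1,p7,p8} W34={p1,p4,p6}
  W123={p2} W124={p7} W134={p4} W234={p1}
C dims 4,6,4; δ0: rk 3, SNF 1^3; δ1: rk 3, SNF 1^3
Ȟ^0 = (4 − 3) − 0 = 1, so Ȟ^0 ≅ Z
Ȟ^1 = (6 − 3) − 3 = 0, so Ȟ^1 ≅ 0
Ȟ^2 = (4 − 0) − 3 = 1, so Ȟ^2 ≅ Z


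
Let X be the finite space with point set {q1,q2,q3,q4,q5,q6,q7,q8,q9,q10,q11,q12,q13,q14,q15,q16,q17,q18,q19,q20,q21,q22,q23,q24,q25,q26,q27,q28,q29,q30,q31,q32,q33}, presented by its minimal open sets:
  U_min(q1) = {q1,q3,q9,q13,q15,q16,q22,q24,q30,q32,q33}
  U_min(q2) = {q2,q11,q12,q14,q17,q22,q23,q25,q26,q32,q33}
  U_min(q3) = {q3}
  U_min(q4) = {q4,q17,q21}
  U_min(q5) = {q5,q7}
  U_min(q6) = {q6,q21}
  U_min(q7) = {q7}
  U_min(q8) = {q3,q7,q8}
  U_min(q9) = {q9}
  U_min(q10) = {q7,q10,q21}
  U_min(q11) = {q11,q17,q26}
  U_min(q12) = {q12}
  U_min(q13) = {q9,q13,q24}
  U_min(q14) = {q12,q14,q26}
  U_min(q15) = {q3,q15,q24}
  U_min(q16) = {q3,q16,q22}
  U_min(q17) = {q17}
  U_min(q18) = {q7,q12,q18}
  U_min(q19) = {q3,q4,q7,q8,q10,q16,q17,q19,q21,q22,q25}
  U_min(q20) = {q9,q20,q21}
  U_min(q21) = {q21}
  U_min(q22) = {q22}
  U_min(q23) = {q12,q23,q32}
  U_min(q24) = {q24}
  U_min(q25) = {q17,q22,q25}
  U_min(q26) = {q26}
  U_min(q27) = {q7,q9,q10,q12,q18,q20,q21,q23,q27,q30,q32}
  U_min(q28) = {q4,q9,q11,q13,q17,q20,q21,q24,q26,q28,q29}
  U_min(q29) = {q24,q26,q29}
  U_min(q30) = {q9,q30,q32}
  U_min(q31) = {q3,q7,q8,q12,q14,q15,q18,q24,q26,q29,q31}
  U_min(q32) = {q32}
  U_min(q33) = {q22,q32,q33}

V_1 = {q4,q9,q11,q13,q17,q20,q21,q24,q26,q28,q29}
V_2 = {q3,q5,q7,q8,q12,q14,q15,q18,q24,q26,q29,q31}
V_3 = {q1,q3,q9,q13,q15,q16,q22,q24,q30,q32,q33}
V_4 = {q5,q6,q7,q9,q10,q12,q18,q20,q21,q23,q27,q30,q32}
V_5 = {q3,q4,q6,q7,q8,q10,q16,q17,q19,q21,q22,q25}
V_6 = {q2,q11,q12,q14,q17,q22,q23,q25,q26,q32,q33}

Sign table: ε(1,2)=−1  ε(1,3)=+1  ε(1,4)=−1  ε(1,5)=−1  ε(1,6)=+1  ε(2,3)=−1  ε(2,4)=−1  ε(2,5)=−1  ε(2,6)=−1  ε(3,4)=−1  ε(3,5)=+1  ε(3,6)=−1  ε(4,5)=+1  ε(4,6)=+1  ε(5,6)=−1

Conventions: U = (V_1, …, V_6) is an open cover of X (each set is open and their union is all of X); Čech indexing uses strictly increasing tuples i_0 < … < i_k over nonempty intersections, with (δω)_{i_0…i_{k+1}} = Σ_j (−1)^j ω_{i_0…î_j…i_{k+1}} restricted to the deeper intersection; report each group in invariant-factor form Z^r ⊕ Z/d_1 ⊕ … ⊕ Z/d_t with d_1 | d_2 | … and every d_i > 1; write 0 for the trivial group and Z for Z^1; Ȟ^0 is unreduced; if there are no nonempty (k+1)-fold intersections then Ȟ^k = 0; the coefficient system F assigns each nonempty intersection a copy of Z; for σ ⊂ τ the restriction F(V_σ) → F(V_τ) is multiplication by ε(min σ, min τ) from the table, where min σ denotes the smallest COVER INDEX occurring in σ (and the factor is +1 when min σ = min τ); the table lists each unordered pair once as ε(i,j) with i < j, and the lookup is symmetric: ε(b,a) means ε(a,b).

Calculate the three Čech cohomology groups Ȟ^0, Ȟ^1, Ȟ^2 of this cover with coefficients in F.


Ȟ^0 ≅ 0,  Ȟ^1 ≅ Z/2,  Ȟ^2 ≅ Z

cover nerve:
  V12={q24,q26,q29} V13={q9,q13,q24} V14={q9,q20,q21} V15={q4,q17,q21} V16={q11,q17,q26} V23={q3,q15,q24} V24={q5,q7,q12,q18} V25={q3,q7,q8} V26={q12,q14,q26} V34={q9,q30,q32} V35={q3,q16,q22} V36={q22,q32,q33} V45={q6,q7,q10,q21} V46={q12,q23,q32} V56={q17,q22,q25}
  V123={q24} V126={q26} V134={q9} V145={q21} V156={q17} V235={q3} V245={q7} V246={q12} V346={q32} V356={q22}
C dims 6,15,10; δ0: rk 6, SNF 1^5·2; δ1: rk 9, SNF 1^9
Ȟ^0: (6−6)−0=0 ⇒ 0
Ȟ^1: (15−9)−6=0 plus torsion [2] ⇒ Z/2
Ȟ^2: (10−0)−9=1 ⇒ Z


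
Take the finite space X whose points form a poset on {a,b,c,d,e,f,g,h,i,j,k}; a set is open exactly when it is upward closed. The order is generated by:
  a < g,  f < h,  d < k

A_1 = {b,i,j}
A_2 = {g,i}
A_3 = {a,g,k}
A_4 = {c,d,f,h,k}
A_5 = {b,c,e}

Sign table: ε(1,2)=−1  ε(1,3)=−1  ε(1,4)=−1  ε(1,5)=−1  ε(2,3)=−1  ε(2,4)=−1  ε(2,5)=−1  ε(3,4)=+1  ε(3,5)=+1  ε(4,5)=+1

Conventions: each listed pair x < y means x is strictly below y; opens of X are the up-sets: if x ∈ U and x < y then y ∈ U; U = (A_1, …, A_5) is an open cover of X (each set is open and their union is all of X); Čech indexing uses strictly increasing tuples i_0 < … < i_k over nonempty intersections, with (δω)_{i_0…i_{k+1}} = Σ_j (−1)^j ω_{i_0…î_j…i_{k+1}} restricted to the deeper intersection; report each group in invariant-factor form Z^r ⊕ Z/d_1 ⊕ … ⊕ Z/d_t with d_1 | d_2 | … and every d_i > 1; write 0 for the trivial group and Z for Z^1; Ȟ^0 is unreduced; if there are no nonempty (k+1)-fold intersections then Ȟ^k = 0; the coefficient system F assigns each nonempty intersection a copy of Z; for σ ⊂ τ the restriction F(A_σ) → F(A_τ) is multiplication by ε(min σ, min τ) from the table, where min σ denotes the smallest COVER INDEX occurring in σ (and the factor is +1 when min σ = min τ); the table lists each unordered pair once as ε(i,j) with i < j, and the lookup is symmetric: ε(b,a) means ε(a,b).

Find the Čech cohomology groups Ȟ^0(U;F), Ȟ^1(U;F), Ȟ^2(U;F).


Ȟ^0 = 0,  Ȟ^1 = Z/2,  Ȟ^2 = 0

nerve of the cover:
  A12={i} A15={b} A23={g} A34={k} A45={c}
C dims 5,5; δ0: rk 5, SNF 1^4·2
Ȟ^0 = (5 − 5) − 0 = 0, so Ȟ^0 ≅ 0
Ȟ^1 = (5 − 0) − 5 = 0 plus torsion [2], so Ȟ^1 ≅ Z/2
Ȟ^2 = (0 − 0) − 0 = 0, so Ȟ^2 ≅ 0


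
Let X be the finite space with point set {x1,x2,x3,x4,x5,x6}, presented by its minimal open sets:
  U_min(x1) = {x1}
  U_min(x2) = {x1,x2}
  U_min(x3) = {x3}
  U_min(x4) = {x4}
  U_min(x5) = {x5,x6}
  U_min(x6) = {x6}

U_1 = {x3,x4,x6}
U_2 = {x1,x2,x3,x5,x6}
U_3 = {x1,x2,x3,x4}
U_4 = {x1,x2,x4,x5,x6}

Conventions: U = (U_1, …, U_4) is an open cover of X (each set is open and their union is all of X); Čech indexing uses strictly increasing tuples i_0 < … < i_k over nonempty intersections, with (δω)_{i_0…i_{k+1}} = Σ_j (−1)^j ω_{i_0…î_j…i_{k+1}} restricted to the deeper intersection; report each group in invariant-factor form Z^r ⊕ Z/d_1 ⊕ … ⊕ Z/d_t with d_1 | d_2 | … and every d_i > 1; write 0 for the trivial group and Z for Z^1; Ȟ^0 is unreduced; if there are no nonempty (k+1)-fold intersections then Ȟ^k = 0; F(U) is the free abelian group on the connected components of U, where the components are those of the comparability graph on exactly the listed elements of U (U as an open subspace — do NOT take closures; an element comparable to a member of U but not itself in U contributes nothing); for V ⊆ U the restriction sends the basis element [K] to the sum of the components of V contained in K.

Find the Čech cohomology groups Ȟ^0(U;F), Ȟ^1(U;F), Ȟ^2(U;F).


intersection data:
  U12={x3,x6} U13={x3,x4} U14={x4,x6} U23={x1,x2,x3} U24={x1,x2,x5,x6} U34={x1,x2,x4}
  U123={x3} U124={x6} U134={x4} U234={x1,x2}
components per intersection:
  U1: {x3} {x4} {x6}
  U2: {x1,x2} {x3} {x5,x6}
  U3: {x1,x2} {x3} {x4}
  U4: {x1,x2} {x4} {x5,x6}
  U12: {x3} {x6}
  U13: {x3} {x4}
  U14: {x4} {x6}
  U23: {x1,x2} {x3}
  U24: {x1,x2} {x5,x6}
  U34: {x1,x2} {x4}
  U123: {x3}
  U124: {x6}
  U134: {x4}
  U234: {x1,x2}
C dims 12,12,4; δ0: rk 8, SNF 1^8; δ1: rk 4, SNF 1^4
Ȟ^0 = (12 − 8) − 0 = 4, so Ȟ^0 ≅ Z^4
Ȟ^1 = (12 − 4) − 8 = 0, so Ȟ^1 ≅ 0
Ȟ^2 = (4 − 0) − 4 = 0, so Ȟ^2 ≅ 0

Ȟ^0 = Z^4, Ȟ^1 = 0 and Ȟ^2 = 0


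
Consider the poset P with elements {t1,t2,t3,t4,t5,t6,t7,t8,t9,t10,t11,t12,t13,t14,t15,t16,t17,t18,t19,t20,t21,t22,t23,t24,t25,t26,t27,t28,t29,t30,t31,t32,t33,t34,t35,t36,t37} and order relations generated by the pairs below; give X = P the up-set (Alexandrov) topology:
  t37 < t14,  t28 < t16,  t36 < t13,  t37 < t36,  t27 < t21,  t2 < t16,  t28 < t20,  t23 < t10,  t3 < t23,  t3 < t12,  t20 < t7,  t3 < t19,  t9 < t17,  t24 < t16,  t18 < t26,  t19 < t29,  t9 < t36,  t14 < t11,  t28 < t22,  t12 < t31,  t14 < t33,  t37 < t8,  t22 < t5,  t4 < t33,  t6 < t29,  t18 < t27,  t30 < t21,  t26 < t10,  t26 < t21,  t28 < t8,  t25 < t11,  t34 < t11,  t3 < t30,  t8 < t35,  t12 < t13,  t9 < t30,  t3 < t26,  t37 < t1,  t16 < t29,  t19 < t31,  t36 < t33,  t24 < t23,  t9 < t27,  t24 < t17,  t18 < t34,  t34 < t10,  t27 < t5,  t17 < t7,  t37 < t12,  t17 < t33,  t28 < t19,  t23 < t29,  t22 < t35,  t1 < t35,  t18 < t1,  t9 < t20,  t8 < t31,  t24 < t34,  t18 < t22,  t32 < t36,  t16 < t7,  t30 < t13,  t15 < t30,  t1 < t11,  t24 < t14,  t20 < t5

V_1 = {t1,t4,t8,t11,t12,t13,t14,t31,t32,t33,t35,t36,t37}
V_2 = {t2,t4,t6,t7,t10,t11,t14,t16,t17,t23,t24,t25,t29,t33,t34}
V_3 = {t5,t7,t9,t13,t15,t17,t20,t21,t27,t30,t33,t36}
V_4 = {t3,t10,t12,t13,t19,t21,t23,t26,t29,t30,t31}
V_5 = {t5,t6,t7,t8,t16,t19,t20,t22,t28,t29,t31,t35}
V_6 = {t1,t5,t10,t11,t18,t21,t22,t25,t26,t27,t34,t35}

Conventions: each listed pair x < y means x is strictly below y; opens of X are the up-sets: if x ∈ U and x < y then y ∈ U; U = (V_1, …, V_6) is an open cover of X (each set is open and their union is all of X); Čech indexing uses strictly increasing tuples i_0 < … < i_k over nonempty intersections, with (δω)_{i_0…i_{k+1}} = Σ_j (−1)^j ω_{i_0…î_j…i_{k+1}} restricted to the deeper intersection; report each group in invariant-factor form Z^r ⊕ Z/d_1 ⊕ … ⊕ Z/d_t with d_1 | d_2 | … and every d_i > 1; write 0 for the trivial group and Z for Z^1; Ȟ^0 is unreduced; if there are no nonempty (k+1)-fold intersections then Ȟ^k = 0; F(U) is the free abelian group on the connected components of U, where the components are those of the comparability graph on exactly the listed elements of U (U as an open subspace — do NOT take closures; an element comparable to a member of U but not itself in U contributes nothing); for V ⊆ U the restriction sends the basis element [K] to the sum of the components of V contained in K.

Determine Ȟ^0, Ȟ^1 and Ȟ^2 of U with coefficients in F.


Ȟ^0(U;F) ≅ Z, Ȟ^1(U;F) ≅ 0, Ȟ^2(U;F) ≅ Z/2

nonempty intersections:
  V12={t4,t11,t14,t33} V13={t13,t33,t36} V14={t12,t13,t31} V15={t8,t31,t35} V16={t1,t11,t35} V23={t7,t17,t33} V24={t10,t23,t29} V25={t6,t7,t16,t29} V26={t10,t11,t25,t34} V34={t13,t21,t30} V35={t5,t7,t20} V36={t5,t21,t27} V45={t19,t29,t31} V46={t10,t21,t26} V56={t5,t22,t35}
  V123={t33} V126={t11} V134={t13} V145={t31} V156={t35} V235={t7} V245={t29} V246={t10} V346={t21} V356={t5}
components per intersection:
  V1: {t1,t4,t8,t11,t12,t13,t14,t31,t32,t33,t35,t36,t37}
  V2: {t2,t4,t6,t7,t10,t11,t14,t16,t17,t23,t24,t25,t29,t33,t34}
  V3: {t5,t7,t9,t13,t15,t17,t20,t21,t27,t30,t33,t36}
  V4: {t3,t10,t12,t13,t19,t21,t23,t26,t29,t30,t31}
  V5: {t5,t6,t7,t8,t16,t19,t20,t22,t28,t29,t31,t35}
  V6: {t1,t5,t10,t11,t18,t21,t22,t25,t26,t27,t34,t35}
  V12: {t4,t11,t14,t33}
  V13: {t13,t33,t36}
  V14: {t12,t13,t31}
  V15: {t8,t31,t35}
  V16: {t1,t11,t35}
  V23: {t7,t17,t33}
  V24: {t10,t23,t29}
  V25: {t6,t7,t16,t29}
  V26: {t10,t11,t25,t34}
  V34: {t13,t21,t30}
  V35: {t5,t7,t20}
  V36: {t5,t21,t27}
  V45: {t19,t29,t31}
  V46: {t10,t21,t26}
  V56: {t5,t22,t35}
  V123: {t33}
  V126: {t11}
  V134: {t13}
  V145: {t31}
  V156: {t35}
  V235: {t7}
  V245: {t29}
  V246: {t10}
  V346: {t21}
  V356: {t5}
C dims 6,15,10; δ0: rk 5, SNF 1^5; δ1: rk 10, SNF 1^9·2
Ȟ^0: (6−5)−0=1 ⇒ Z
Ȟ^1: (15−10)−5=0 ⇒ 0
Ȟ^2: (10−0)−10=0 plus torsion [2] ⇒ Z/2


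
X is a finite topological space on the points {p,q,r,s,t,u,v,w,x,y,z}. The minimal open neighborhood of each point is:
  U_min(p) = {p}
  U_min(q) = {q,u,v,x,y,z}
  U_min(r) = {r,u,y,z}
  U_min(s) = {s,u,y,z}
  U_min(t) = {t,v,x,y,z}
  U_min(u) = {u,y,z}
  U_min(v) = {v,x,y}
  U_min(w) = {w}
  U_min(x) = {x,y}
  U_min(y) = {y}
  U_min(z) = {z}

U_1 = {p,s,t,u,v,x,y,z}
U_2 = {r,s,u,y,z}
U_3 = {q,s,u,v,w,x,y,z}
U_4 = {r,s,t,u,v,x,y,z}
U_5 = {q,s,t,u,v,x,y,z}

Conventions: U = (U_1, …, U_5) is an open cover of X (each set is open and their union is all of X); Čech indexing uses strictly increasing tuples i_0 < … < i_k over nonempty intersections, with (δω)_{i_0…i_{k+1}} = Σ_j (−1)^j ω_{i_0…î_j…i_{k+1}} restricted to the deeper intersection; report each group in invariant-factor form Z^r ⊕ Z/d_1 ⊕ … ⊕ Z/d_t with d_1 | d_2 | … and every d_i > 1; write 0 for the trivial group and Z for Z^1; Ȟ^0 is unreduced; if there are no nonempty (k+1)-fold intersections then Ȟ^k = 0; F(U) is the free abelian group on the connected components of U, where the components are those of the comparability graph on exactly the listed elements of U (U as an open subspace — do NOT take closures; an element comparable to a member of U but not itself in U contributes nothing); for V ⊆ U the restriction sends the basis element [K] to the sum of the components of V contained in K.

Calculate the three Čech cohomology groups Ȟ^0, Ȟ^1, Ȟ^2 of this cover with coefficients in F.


intersection data:
  U12={s,u,y,z} U13={s,u,v,x,y,z} U14={s,t,u,v,x,y,z} U15={s,t,u,v,x,y,z} U23={s,u,y,z} U24={r,s,u,y,z} U25={s,u,y,z} U34={s,u,v,x,y,z} U35={q,s,u,v,x,y,z} U45={s,t,u,v,x,y,z}
  U123={s,u,y,z} U124={s,u,y,z} U125={s,u,y,z} U134={s,u,v,x,y,z} U135={s,u,v,x,y,z} U145={s,t,u,v,x,y,z} U234={s,u,y,z} U235={s,u,y,z} U245={s,u,y,z} U345={s,u,v,x,y,z}
  U1234={s,u,y,z} U1235={s,u,y,z} U1245={s,u,y,z} U1345={s,u,v,x,y,z} U2345={s,u,y,z}
  U12345={s,u,y,z}
components per intersection:
  U1: {p} {s,t,u,v,x,y,z}
  U2: {r,s,u,y,z}
  U3: {q,s,u,v,x,y,z} {w}
  U4: {r,s,t,u,v,x,y,z}
  U5: {q,s,t,u,v,x,y,z}
  U12: {s,u,y,z}
  U13: {s,u,v,x,y,z}
  U14: {s,t,u,v,x,y,z}
  U15: {s,t,u,v,x,y,z}
  U23: {s,u,y,z}
  U24: {r,s,u,y,z}
  U25: {s,u,y,z}
  U34: {s,u,v,x,y,z}
  U35: {q,s,u,v,x,y,z}
  U45: {s,t,u,v,x,y,z}
  U123: {s,u,y,z}
  U124: {s,u,y,z}
  U125: {s,u,y,z}
  U134: {s,u,v,x,y,z}
  U135: {s,u,v,x,y,z}
  U145: {s,t,u,v,x,y,z}
  U234: {s,u,y,z}
  U235: {s,u,y,z}
  U245: {s,u,y,z}
  U345: {s,u,v,x,y,z}
  U1234: {s,u,y,z}
  U1235: {s,u,y,z}
  U1245: {s,u,y,z}
  U1345: {s,u,v,x,y,z}
  U2345: {s,u,y,z}
  U12345: {s,u,y,z}
C dims 7,10,10,5; δ0: rk 4, SNF 1^4; δ1: rk 6, SNF 1^6; δ2: rk 4, SNF 1^4
Ȟ^0 = (7 − 4) − 0 = 3, so Ȟ^0 ≅ Z^3
Ȟ^1 = (10 − 6) − 4 = 0, so Ȟ^1 ≅ 0
Ȟ^2 = (10 − 4) − 6 = 0, so Ȟ^2 ≅ 0

Ȟ^0(U;F) ≅ Z^3; Ȟ^1(U;F) ≅ 0; Ȟ^2(U;F) ≅ 0


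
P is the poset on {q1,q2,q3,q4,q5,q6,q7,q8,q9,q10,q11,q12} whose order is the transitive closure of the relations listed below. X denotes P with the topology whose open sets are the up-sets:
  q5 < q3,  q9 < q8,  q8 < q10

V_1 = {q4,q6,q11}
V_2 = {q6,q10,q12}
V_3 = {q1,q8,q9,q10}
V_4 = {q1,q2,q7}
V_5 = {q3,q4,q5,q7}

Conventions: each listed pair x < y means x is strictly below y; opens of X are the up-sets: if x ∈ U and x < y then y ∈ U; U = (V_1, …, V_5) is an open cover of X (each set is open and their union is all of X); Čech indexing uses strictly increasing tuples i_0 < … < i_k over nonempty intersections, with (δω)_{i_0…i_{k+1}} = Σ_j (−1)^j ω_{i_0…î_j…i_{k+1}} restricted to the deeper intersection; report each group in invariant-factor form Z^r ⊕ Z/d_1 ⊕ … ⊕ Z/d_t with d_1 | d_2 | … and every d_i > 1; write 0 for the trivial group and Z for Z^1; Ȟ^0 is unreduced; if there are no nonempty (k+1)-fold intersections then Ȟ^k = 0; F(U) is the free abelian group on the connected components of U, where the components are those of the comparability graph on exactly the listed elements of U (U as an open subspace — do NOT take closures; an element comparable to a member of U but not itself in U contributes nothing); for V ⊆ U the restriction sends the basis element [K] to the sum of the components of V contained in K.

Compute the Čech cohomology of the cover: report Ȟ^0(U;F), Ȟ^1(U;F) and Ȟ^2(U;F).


nerve of the cover:
  V12={q6} V15={q4} V23={q10} V34={q1} V45={q7}
components per intersection:
  V1: {q4} {q6} {q11}
  V2: {q6} {q10} {q12}
  V3: {q1} {q8,q9,q10}
  V4: {q1} {q2} {q7}
  V5: {q3,q5} {q4} {q7}
  V12: {q6}
  V15: {q4}
  V23: {q10}
  V34: {q1}
  V45: {q7}
C dims 14,5; δ0: rk 5, SNF 1^5
Ȟ^0 = (14 − 5) − 0 = 9, so Ȟ^0 ≅ Z^9
Ȟ^1 = (5 − 0) − 5 = 0, so Ȟ^1 ≅ 0
Ȟ^2 = (0 − 0) − 0 = 0, so Ȟ^2 ≅ 0

Ȟ^0 = Z^9, Ȟ^1 = 0 and Ȟ^2 = 0


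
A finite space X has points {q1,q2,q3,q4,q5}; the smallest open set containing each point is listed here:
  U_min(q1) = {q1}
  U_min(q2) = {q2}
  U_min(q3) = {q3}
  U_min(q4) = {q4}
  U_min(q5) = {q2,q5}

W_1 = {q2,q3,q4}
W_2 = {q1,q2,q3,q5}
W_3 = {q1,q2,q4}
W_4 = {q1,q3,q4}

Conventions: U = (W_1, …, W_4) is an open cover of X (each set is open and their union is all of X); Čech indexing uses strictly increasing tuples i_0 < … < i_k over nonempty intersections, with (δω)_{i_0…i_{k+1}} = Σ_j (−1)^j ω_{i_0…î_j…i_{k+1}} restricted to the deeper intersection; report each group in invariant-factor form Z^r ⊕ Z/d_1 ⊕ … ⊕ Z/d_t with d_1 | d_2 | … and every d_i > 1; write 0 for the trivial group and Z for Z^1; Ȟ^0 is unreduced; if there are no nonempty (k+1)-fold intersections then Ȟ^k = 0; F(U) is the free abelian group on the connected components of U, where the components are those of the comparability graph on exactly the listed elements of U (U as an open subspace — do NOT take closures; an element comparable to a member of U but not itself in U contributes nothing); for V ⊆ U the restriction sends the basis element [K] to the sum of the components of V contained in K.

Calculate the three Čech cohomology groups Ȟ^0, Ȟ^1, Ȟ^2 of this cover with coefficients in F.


Ȟ^0(U;F) ≅ Z^4; Ȟ^1(U;F) ≅ 0; Ȟ^2(U;F) ≅ 0

nerve of the cover:
  W12={q2,q3} W13={q2,q4} W14={q3,q4} W23={q1,q2} W24={q1,q3} W34={q1,q4}
  W123={q2} W124={q3} W134={q4} W234={q1}
components per intersection:
  W1: {q2} {q3} {q4}
  W2: {q1} {q2,q5} {q3}
  W3: {q1} {q2} {q4}
  W4: {q1} {q3} {q4}
  W12: {q2} {q3}
  W13: {q2} {q4}
  W14: {q3} {q4}
  W23: {q1} {q2}
  W24: {q1} {q3}
  W34: {q1} {q4}
  W123: {q2}
  W124: {q3}
  W134: {q4}
  W234: {q1}
C dims 12,12,4; δ0: rk 8, SNF 1^8; δ1: rk 4, SNF 1^4
Ȟ^0 = (12 − 8) − 0 = 4, so Ȟ^0 ≅ Z^4
Ȟ^1 = (12 − 4) − 8 = 0, so Ȟ^1 ≅ 0
Ȟ^2 = (4 − 0) − 4 = 0, so Ȟ^2 ≅ 0


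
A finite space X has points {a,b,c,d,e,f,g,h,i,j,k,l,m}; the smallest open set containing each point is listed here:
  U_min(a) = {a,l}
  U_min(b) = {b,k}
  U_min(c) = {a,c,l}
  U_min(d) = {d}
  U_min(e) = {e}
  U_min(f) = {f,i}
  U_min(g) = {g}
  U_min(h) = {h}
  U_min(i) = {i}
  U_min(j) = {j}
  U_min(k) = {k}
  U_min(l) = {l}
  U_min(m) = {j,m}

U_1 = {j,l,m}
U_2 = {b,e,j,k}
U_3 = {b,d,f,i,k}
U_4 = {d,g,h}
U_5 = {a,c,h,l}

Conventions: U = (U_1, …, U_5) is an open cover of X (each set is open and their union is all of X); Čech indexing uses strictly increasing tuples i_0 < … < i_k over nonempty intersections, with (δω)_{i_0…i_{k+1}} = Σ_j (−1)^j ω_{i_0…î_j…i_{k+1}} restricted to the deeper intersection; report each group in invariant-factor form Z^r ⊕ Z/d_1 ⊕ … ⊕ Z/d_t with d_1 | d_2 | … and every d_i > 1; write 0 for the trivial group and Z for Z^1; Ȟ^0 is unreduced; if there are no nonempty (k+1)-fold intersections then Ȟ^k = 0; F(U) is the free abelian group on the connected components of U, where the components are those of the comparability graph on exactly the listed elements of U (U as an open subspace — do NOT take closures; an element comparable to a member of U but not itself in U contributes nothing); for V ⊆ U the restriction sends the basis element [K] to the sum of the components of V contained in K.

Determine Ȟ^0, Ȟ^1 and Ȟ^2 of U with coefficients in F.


Ȟ^0 ≅ Z^8; Ȟ^1 ≅ 0; Ȟ^2 ≅ 0

nerve of the cover:
  U12={j} U15={l} U23={b,k} U34={d} U45={h}
components per intersection:
  U1: {j,m} {l}
  U2: {b,k} {e} {j}
  U3: {b,k} {d} {f,i}
  U4: {d} {g} {h}
  U5: {a,c,l} {h}
  U12: {j}
  U15: {l}
  U23: {b,k}
  U34: {d}
  U45: {h}
C dims 13,5; δ0: rk 5, SNF 1^5
Ȟ^0 = (13 − 5) − 0 = 8, so Ȟ^0 ≅ Z^8
Ȟ^1 = (5 − 0) − 5 = 0, so Ȟ^1 ≅ 0
Ȟ^2 = (0 − 0) − 0 = 0, so Ȟ^2 ≅ 0


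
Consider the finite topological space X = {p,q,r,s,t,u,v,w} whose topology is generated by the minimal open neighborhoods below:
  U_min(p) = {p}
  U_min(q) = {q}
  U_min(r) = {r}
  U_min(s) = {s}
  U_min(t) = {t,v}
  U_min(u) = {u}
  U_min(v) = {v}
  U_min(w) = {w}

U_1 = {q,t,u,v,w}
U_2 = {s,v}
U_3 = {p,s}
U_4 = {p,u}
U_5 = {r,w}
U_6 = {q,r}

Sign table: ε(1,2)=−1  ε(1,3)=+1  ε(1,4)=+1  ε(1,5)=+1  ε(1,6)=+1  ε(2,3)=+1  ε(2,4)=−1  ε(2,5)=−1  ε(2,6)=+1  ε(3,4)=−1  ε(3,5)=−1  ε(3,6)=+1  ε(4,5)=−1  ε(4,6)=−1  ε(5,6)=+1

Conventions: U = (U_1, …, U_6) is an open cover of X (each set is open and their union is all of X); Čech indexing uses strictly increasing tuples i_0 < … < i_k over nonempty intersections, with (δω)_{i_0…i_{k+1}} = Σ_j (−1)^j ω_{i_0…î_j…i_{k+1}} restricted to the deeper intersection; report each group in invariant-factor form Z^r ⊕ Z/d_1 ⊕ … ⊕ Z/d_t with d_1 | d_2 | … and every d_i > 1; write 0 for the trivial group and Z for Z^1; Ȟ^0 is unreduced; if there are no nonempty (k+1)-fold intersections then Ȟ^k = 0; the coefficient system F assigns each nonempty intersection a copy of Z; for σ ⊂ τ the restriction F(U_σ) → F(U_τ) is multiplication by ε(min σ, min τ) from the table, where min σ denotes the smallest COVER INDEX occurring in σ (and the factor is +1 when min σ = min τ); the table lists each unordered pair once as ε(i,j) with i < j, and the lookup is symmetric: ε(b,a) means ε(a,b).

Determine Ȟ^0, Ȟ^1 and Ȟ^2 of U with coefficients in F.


Ȟ^0 ≅ Z; Ȟ^1 ≅ Z^2; Ȟ^2 ≅ 0

nonempty intersections:
  U12={v} U14={u} U15={w} U16={q} U23={s} U34={p} U56={r}
C dims 6,7; δ0: rk 5, SNF 1^5
Ȟ^0: (6−5)−0=1 ⇒ Z
Ȟ^1: (7−0)−5=2 ⇒ Z^2
Ȟ^2: (0−0)−0=0 ⇒ 0
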